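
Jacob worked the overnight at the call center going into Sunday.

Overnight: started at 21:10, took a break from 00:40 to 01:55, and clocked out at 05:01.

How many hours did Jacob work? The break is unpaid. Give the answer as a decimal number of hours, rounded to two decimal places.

Overnight: 21:10 → midnight = 2 h 50 min; midnight → 05:01 = 5 h 1 min; span 7 h 51 min; less 75 min break → 6 h 36 min

6.60 hours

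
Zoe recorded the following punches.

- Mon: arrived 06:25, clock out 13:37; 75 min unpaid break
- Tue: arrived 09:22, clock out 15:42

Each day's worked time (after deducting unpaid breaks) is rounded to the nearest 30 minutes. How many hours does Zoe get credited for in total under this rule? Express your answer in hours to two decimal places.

12.50 hours

Mon: 06:25–13:37 = 7 h 12 min − 75 min = 5 h 57 min → rounds to 6 h 0 min
Tue: 09:22–15:42 = 6 h 20 min → rounds to 6 h 30 min
Total credited: 12 h 30 min.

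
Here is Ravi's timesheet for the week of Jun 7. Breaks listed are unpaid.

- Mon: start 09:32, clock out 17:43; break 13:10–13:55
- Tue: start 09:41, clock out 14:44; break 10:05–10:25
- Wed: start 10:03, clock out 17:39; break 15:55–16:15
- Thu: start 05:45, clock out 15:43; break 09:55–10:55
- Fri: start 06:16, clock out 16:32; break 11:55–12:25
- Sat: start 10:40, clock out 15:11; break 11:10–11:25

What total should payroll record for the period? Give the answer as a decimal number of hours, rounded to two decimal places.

42.42 hours

Mon: 09:32–17:43 = 8 h 11 min; less 45 min break → 7 h 26 min
Tue: 09:41–14:44 = 5 h 3 min; less 20 min break → 4 h 43 min
Wed: 10:03–17:39 = 7 h 36 min; less 20 min break → 7 h 16 min
Thu: 05:45–15:43 = 9 h 58 min; less 60 min break → 8 h 58 min
Fri: 06:16–16:32 = 10 h 16 min; less 30 min break → 9 h 46 min
Sat: 10:40–15:11 = 4 h 31 min; less 15 min break → 4 h 16 min
Total: 7 h 26 min + 4 h 43 min + 7 h 16 min + 8 h 58 min + 9 h 46 min + 4 h 16 min = 42 h 25 min.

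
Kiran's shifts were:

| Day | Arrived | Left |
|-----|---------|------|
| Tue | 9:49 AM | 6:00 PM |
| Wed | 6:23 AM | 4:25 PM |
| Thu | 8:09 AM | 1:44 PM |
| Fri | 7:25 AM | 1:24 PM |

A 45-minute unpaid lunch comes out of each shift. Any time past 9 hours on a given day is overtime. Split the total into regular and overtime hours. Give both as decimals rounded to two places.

Tue: 9:49 AM–6:00 PM = 8 h 11 min; less 45 min break → 7 h 26 min
Wed: 6:23 AM–4:25 PM = 10 h 2 min; less 45 min break → 9 h 17 min
Thu: 8:09 AM–1:44 PM = 5 h 35 min; less 45 min break → 4 h 50 min
Fri: 7:25 AM–1:24 PM = 5 h 59 min; less 45 min break → 5 h 14 min
Tue reg 7 h 26 min / OT 0 h 0 min; Wed reg 9 h 0 min / OT 0 h 17 min; Thu reg 4 h 50 min / OT 0 h 0 min; Fri reg 5 h 14 min / OT 0 h 0 min.
Totals: regular 26 h 30 min, overtime 0 h 17 min.

Regular 26.50 hours, overtime 0.28 hours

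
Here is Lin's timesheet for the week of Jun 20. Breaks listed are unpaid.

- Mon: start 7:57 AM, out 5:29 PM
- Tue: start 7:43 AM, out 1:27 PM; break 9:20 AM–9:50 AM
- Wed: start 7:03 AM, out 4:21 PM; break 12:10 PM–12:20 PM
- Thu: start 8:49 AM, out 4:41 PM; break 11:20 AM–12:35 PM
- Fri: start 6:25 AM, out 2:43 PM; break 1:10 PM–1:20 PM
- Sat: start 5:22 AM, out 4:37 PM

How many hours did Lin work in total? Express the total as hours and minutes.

Mon: 7:57 AM–5:29 PM = 9 h 32 min
Tue: 7:43 AM–1:27 PM = 5 h 44 min; less 30 min break → 5 h 14 min
Wed: 7:03 AM–4:21 PM = 9 h 18 min; less 10 min break → 9 h 8 min
Thu: 8:49 AM–4:41 PM = 7 h 52 min; less 75 min break → 6 h 37 min
Fri: 6:25 AM–2:43 PM = 8 h 18 min; less 10 min break → 8 h 8 min
Sat: 5:22 AM–4:37 PM = 11 h 15 min
Total: 9 h 32 min + 5 h 14 min + 9 h 8 min + 6 h 37 min + 8 h 8 min + 11 h 15 min = 49 h 54 min.

49 h 54 min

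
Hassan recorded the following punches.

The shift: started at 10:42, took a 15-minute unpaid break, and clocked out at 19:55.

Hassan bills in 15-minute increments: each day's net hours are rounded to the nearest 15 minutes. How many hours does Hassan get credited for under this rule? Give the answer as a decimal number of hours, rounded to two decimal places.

The shift: 10:42–19:55 = 9 h 13 min − 15 min = 8 h 58 min → rounds to 9 h 0 min

9.00 hours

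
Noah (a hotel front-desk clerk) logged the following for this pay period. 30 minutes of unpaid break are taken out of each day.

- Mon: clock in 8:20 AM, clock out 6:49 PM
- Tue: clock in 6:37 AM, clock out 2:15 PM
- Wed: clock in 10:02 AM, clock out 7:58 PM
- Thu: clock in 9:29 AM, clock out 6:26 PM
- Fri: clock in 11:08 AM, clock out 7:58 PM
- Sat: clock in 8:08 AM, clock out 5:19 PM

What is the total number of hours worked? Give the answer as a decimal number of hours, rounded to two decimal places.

Mon: 8:20 AM–6:49 PM = 10 h 29 min; less 30 min break → 9 h 59 min
Tue: 6:37 AM–2:15 PM = 7 h 38 min; less 30 min break → 7 h 8 min
Wed: 10:02 AM–7:58 PM = 9 h 56 min; less 30 min break → 9 h 26 min
Thu: 9:29 AM–6:26 PM = 8 h 57 min; less 30 min break → 8 h 27 min
Fri: 11:08 AM–7:58 PM = 8 h 50 min; less 30 min break → 8 h 20 min
Sat: 8:08 AM–5:19 PM = 9 h 11 min; less 30 min break → 8 h 41 min
Total: 9 h 59 min + 7 h 8 min + 9 h 26 min + 8 h 27 min + 8 h 20 min + 8 h 41 min = 52 h 1 min.

52.02 hours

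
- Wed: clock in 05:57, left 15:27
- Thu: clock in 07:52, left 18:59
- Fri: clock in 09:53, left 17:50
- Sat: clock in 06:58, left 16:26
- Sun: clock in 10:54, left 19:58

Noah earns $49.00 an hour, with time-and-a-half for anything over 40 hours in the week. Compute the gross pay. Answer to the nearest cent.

Wed: 05:57–15:27 = 9 h 30 min
Thu: 07:52–18:59 = 11 h 7 min
Fri: 09:53–17:50 = 7 h 57 min
Sat: 06:58–16:26 = 9 h 28 min
Sun: 10:54–19:58 = 9 h 4 min
Total worked: 47 h 6 min = 2826 min.
Regular 40 h 0 min = 2400 min at $49.00/h; overtime 7 h 6 min = 426 min at $73.50/h.
Pay = (2400 × $49.00 + 426 × $73.50) ÷ 60 = $2481.85.

$2481.85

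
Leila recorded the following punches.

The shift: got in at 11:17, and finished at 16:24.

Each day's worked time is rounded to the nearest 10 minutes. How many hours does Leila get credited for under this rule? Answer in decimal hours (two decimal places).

5.17 hours

The shift: 11:17–16:24 = 5 h 7 min → rounds to 5 h 10 min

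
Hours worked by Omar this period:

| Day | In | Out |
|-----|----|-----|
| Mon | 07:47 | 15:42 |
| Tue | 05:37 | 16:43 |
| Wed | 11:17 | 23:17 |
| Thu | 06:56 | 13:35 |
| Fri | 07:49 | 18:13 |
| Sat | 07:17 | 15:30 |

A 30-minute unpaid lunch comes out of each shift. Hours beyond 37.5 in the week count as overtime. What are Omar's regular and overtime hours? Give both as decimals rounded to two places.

Mon: 07:47–15:42 = 7 h 55 min; less 30 min break → 7 h 25 min
Tue: 05:37–16:43 = 11 h 6 min; less 30 min break → 10 h 36 min
Wed: 11:17–23:17 = 12 h 0 min; less 30 min break → 11 h 30 min
Thu: 06:56–13:35 = 6 h 39 min; less 30 min break → 6 h 9 min
Fri: 07:49–18:13 = 10 h 24 min; less 30 min break → 9 h 54 min
Sat: 07:17–15:30 = 8 h 13 min; less 30 min break → 7 h 43 min
Total worked: 53 h 17 min = 53.28 h.
Threshold 37.5 h → overtime 15 h 47 min, regular 37 h 30 min.

Regular 37.50 hours, overtime 15.78 hours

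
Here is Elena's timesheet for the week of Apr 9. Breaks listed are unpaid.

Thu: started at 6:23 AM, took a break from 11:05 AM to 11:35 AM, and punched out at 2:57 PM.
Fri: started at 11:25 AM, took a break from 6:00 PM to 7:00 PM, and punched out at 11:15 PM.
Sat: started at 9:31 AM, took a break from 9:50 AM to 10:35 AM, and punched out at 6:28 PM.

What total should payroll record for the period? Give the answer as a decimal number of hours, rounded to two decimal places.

27.10 hours

Thu: 6:23 AM–2:57 PM = 8 h 34 min; less 30 min break → 8 h 4 min
Fri: 11:25 AM–11:15 PM = 11 h 50 min; less 60 min break → 10 h 50 min
Sat: 9:31 AM–6:28 PM = 8 h 57 min; less 45 min break → 8 h 12 min
Total: 8 h 4 min + 10 h 50 min + 8 h 12 min = 27 h 6 min.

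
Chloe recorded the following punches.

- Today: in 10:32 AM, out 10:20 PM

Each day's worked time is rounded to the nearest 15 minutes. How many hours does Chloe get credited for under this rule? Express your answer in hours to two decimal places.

11.75 hours

Today: 10:32 AM–10:20 PM = 11 h 48 min → rounds to 11 h 45 min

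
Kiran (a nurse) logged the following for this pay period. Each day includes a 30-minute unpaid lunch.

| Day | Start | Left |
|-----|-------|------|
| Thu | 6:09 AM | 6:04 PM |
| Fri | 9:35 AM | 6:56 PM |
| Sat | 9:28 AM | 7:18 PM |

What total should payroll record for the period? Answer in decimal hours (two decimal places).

Thu: 6:09 AM–6:04 PM = 11 h 55 min; less 30 min break → 11 h 25 min
Fri: 9:35 AM–6:56 PM = 9 h 21 min; less 30 min break → 8 h 51 min
Sat: 9:28 AM–7:18 PM = 9 h 50 min; less 30 min break → 9 h 20 min
Total: 11 h 25 min + 8 h 51 min + 9 h 20 min = 29 h 36 min.

29.60 hours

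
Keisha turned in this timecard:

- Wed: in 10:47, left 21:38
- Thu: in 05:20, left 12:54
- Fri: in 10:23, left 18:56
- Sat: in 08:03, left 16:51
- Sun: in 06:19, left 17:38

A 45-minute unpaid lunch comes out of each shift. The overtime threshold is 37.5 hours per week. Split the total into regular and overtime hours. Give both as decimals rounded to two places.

Wed: 10:47–21:38 = 10 h 51 min; less 45 min break → 10 h 6 min
Thu: 05:20–12:54 = 7 h 34 min; less 45 min break → 6 h 49 min
Fri: 10:23–18:56 = 8 h 33 min; less 45 min break → 7 h 48 min
Sat: 08:03–16:51 = 8 h 48 min; less 45 min break → 8 h 3 min
Sun: 06:19–17:38 = 11 h 19 min; less 45 min break → 10 h 34 min
Total worked: 43 h 20 min = 43.33 h.
Threshold 37.5 h → overtime 5 h 50 min, regular 37 h 30 min.

Regular 37.50 hours, overtime 5.83 hours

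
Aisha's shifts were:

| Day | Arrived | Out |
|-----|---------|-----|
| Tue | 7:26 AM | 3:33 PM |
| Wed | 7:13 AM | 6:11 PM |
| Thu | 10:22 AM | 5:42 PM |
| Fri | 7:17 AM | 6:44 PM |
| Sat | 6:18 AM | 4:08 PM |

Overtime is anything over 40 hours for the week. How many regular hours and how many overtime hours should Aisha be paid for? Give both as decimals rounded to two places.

Tue: 7:26 AM–3:33 PM = 8 h 7 min
Wed: 7:13 AM–6:11 PM = 10 h 58 min
Thu: 10:22 AM–5:42 PM = 7 h 20 min
Fri: 7:17 AM–6:44 PM = 11 h 27 min
Sat: 6:18 AM–4:08 PM = 9 h 50 min
Total worked: 47 h 42 min = 47.70 h.
Threshold 40 h → overtime 7 h 42 min, regular 40 h 0 min.

Regular 40.00 hours, overtime 7.70 hours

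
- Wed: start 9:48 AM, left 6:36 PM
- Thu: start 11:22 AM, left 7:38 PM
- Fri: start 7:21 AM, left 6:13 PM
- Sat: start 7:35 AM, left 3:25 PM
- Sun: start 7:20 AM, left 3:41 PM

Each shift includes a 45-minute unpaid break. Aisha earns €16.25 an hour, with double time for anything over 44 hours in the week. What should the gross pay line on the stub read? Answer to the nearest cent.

Wed: 9:48 AM–6:36 PM = 8 h 48 min; less 45 min break → 8 h 3 min
Thu: 11:22 AM–7:38 PM = 8 h 16 min; less 45 min break → 7 h 31 min
Fri: 7:21 AM–6:13 PM = 10 h 52 min; less 45 min break → 10 h 7 min
Sat: 7:35 AM–3:25 PM = 7 h 50 min; less 45 min break → 7 h 5 min
Sun: 7:20 AM–3:41 PM = 8 h 21 min; less 45 min break → 7 h 36 min
Total worked: 40 h 22 min = 2422 min.
Regular 40 h 22 min = 2422 min at €16.25/h; overtime 0 h 0 min = 0 min at €32.50/h.
Pay = (2422 × €16.25 + 0 × €32.50) ÷ 60 = €655.96.

€655.96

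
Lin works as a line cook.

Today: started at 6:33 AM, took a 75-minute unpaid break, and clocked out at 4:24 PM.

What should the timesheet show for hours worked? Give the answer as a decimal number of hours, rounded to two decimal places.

Today: 6:33 AM–4:24 PM = 9 h 51 min; less 75 min break → 8 h 36 min

8.60 hours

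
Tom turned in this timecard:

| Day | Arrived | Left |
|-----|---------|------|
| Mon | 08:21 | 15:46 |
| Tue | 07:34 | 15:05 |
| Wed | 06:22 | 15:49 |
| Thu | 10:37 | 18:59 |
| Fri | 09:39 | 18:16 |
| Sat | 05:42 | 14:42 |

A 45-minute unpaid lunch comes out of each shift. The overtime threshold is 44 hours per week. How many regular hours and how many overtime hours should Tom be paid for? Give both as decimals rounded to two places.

Mon: 08:21–15:46 = 7 h 25 min; less 45 min break → 6 h 40 min
Tue: 07:34–15:05 = 7 h 31 min; less 45 min break → 6 h 46 min
Wed: 06:22–15:49 = 9 h 27 min; less 45 min break → 8 h 42 min
Thu: 10:37–18:59 = 8 h 22 min; less 45 min break → 7 h 37 min
Fri: 09:39–18:16 = 8 h 37 min; less 45 min break → 7 h 52 min
Sat: 05:42–14:42 = 9 h 0 min; less 45 min break → 8 h 15 min
Total worked: 45 h 52 min = 45.87 h.
Threshold 44 h → overtime 1 h 52 min, regular 44 h 0 min.

Regular 44.00 hours, overtime 1.87 hours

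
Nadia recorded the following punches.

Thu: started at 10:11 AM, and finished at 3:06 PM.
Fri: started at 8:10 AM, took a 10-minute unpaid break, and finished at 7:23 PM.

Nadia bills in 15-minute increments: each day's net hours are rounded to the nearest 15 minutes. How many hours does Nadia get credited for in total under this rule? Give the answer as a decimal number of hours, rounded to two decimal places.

16.00 hours

Thu: 10:11 AM–3:06 PM = 4 h 55 min → rounds to 5 h 0 min
Fri: 8:10 AM–7:23 PM = 11 h 13 min − 10 min = 11 h 3 min → rounds to 11 h 0 min
Total credited: 16 h 0 min.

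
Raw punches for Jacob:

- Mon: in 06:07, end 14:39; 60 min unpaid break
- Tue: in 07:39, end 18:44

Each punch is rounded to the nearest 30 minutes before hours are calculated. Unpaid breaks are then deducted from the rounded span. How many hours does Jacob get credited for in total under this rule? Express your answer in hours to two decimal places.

Mon: in 06:07→06:00, out 14:39→14:30; 8 h 30 min − 60 min = 7 h 30 min
Tue: in 07:39→07:30, out 18:44→18:30; 11 h 0 min
Total credited: 18 h 30 min.

18.50 hours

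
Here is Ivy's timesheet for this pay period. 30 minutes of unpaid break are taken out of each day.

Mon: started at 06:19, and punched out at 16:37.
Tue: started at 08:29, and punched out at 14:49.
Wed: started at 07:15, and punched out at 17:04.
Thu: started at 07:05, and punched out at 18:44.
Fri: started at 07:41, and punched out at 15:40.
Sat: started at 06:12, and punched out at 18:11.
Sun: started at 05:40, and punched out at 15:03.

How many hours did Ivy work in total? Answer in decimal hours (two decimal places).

63.95 hours

Mon: 06:19–16:37 = 10 h 18 min; less 30 min break → 9 h 48 min
Tue: 08:29–14:49 = 6 h 20 min; less 30 min break → 5 h 50 min
Wed: 07:15–17:04 = 9 h 49 min; less 30 min break → 9 h 19 min
Thu: 07:05–18:44 = 11 h 39 min; less 30 min break → 11 h 9 min
Fri: 07:41–15:40 = 7 h 59 min; less 30 min break → 7 h 29 min
Sat: 06:12–18:11 = 11 h 59 min; less 30 min break → 11 h 29 min
Sun: 05:40–15:03 = 9 h 23 min; less 30 min break → 8 h 53 min
Total: 9 h 48 min + 5 h 50 min + 9 h 19 min + 11 h 9 min + 7 h 29 min + 11 h 29 min + 8 h 53 min = 63 h 57 min.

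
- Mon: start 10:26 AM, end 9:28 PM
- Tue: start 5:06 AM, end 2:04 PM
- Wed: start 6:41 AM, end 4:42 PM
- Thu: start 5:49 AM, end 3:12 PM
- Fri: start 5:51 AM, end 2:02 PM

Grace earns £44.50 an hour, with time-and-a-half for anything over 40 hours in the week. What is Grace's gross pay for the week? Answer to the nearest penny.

£2286.19

Mon: 10:26 AM–9:28 PM = 11 h 2 min
Tue: 5:06 AM–2:04 PM = 8 h 58 min
Wed: 6:41 AM–4:42 PM = 10 h 1 min
Thu: 5:49 AM–3:12 PM = 9 h 23 min
Fri: 5:51 AM–2:02 PM = 8 h 11 min
Total worked: 47 h 35 min = 2855 min.
Regular 40 h 0 min = 2400 min at £44.50/h; overtime 7 h 35 min = 455 min at £66.75/h.
Pay = (2400 × £44.50 + 455 × £66.75) ÷ 60 = £2286.19.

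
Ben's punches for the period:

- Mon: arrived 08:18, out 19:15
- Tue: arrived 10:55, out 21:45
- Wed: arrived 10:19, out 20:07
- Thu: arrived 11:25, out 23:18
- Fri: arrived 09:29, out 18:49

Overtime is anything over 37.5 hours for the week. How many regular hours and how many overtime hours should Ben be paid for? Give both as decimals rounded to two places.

Mon: 08:18–19:15 = 10 h 57 min
Tue: 10:55–21:45 = 10 h 50 min
Wed: 10:19–20:07 = 9 h 48 min
Thu: 11:25–23:18 = 11 h 53 min
Fri: 09:29–18:49 = 9 h 20 min
Total worked: 52 h 48 min = 52.80 h.
Threshold 37.5 h → overtime 15 h 18 min, regular 37 h 30 min.

Regular 37.50 hours, overtime 15.30 hours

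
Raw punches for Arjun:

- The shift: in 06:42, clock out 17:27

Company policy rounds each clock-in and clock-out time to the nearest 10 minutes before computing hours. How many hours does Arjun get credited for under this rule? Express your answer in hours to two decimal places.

The shift: in 06:42→06:40, out 17:27→17:30; 10 h 50 min

10.83 hours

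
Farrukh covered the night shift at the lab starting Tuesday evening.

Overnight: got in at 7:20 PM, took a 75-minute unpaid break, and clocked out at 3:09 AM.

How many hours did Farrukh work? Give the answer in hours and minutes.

6 h 34 min

Overnight: 7:20 PM → midnight = 4 h 40 min; midnight → 3:09 AM = 3 h 9 min; span 7 h 49 min; less 75 min break → 6 h 34 min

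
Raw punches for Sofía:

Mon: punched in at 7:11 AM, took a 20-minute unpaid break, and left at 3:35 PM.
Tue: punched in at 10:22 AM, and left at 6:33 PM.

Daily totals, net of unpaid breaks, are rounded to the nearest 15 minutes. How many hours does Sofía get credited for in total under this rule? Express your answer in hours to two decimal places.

Mon: 7:11 AM–3:35 PM = 8 h 24 min − 20 min = 8 h 4 min → rounds to 8 h 0 min
Tue: 10:22 AM–6:33 PM = 8 h 11 min → rounds to 8 h 15 min
Total credited: 16 h 15 min.

16.25 hours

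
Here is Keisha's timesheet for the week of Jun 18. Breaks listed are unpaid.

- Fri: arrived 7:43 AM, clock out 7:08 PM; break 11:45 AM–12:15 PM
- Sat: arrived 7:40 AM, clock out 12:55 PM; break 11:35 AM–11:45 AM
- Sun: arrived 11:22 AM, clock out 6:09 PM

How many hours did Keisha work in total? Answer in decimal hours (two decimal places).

22.78 hours

Fri: 7:43 AM–7:08 PM = 11 h 25 min; less 30 min break → 10 h 55 min
Sat: 7:40 AM–12:55 PM = 5 h 15 min; less 10 min break → 5 h 5 min
Sun: 11:22 AM–6:09 PM = 6 h 47 min
Total: 10 h 55 min + 5 h 5 min + 6 h 47 min = 22 h 47 min.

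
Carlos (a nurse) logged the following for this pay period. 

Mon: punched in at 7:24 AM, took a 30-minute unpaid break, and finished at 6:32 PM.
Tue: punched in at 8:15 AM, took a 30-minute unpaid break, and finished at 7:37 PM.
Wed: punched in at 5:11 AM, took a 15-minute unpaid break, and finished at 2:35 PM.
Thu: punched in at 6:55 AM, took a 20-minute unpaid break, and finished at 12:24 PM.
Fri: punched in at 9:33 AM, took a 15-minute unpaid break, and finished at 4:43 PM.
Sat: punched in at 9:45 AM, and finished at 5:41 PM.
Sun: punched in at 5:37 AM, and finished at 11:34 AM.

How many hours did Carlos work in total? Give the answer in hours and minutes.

56 h 36 min

Mon: 7:24 AM–6:32 PM = 11 h 8 min; less 30 min break → 10 h 38 min
Tue: 8:15 AM–7:37 PM = 11 h 22 min; less 30 min break → 10 h 52 min
Wed: 5:11 AM–2:35 PM = 9 h 24 min; less 15 min break → 9 h 9 min
Thu: 6:55 AM–12:24 PM = 5 h 29 min; less 20 min break → 5 h 9 min
Fri: 9:33 AM–4:43 PM = 7 h 10 min; less 15 min break → 6 h 55 min
Sat: 9:45 AM–5:41 PM = 7 h 56 min
Sun: 5:37 AM–11:34 AM = 5 h 57 min
Total: 10 h 38 min + 10 h 52 min + 9 h 9 min + 5 h 9 min + 6 h 55 min + 7 h 56 min + 5 h 57 min = 56 h 36 min.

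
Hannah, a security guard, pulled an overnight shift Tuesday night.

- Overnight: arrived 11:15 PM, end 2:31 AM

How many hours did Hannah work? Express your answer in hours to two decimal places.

Overnight: 11:15 PM → midnight = 0 h 45 min; midnight → 2:31 AM = 2 h 31 min; span 3 h 16 min

3.27 hours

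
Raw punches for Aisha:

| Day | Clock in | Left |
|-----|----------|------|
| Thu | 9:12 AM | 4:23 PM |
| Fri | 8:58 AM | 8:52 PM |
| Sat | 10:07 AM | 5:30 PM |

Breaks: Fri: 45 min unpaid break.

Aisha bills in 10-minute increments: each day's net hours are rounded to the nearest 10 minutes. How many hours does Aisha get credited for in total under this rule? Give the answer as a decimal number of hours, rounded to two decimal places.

25.67 hours

Thu: 9:12 AM–4:23 PM = 7 h 11 min → rounds to 7 h 10 min
Fri: 8:58 AM–8:52 PM = 11 h 54 min − 45 min = 11 h 9 min → rounds to 11 h 10 min
Sat: 10:07 AM–5:30 PM = 7 h 23 min → rounds to 7 h 20 min
Total credited: 25 h 40 min.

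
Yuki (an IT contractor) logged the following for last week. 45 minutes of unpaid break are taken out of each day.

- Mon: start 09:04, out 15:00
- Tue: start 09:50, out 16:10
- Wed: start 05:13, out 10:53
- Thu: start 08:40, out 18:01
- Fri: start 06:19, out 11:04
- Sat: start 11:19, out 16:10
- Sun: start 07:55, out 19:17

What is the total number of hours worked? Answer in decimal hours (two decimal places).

Mon: 09:04–15:00 = 5 h 56 min; less 45 min break → 5 h 11 min
Tue: 09:50–16:10 = 6 h 20 min; less 45 min break → 5 h 35 min
Wed: 05:13–10:53 = 5 h 40 min; less 45 min break → 4 h 55 min
Thu: 08:40–18:01 = 9 h 21 min; less 45 min break → 8 h 36 min
Fri: 06:19–11:04 = 4 h 45 min; less 45 min break → 4 h 0 min
Sat: 11:19–16:10 = 4 h 51 min; less 45 min break → 4 h 6 min
Sun: 07:55–19:17 = 11 h 22 min; less 45 min break → 10 h 37 min
Total: 5 h 11 min + 5 h 35 min + 4 h 55 min + 8 h 36 min + 4 h 0 min + 4 h 6 min + 10 h 37 min = 43 h 0 min.

43.00 hours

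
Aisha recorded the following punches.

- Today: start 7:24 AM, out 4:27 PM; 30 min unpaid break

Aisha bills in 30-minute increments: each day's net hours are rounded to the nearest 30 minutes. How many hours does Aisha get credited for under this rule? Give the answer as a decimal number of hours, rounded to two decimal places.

8.50 hours

Today: 7:24 AM–4:27 PM = 9 h 3 min − 30 min = 8 h 33 min → rounds to 8 h 30 min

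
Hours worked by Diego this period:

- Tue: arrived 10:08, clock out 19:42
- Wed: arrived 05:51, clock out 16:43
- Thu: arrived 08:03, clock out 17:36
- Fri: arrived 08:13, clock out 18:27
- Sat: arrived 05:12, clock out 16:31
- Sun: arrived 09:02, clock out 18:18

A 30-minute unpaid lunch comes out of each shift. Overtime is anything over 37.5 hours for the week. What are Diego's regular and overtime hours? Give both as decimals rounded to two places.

Regular 37.50 hours, overtime 20.30 hours

Tue: 10:08–19:42 = 9 h 34 min; less 30 min break → 9 h 4 min
Wed: 05:51–16:43 = 10 h 52 min; less 30 min break → 10 h 22 min
Thu: 08:03–17:36 = 9 h 33 min; less 30 min break → 9 h 3 min
Fri: 08:13–18:27 = 10 h 14 min; less 30 min break → 9 h 44 min
Sat: 05:12–16:31 = 11 h 19 min; less 30 min break → 10 h 49 min
Sun: 09:02–18:18 = 9 h 16 min; less 30 min break → 8 h 46 min
Total worked: 57 h 48 min = 57.80 h.
Threshold 37.5 h → overtime 20 h 18 min, regular 37 h 30 min.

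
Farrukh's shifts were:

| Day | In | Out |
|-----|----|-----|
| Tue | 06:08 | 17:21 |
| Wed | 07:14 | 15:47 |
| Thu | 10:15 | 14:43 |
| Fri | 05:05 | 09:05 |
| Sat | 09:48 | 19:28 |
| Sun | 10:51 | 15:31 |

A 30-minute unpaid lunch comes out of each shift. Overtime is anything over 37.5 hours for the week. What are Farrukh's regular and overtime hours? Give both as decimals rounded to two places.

Regular 37.50 hours, overtime 2.07 hours

Tue: 06:08–17:21 = 11 h 13 min; less 30 min break → 10 h 43 min
Wed: 07:14–15:47 = 8 h 33 min; less 30 min break → 8 h 3 min
Thu: 10:15–14:43 = 4 h 28 min; less 30 min break → 3 h 58 min
Fri: 05:05–09:05 = 4 h 0 min; less 30 min break → 3 h 30 min
Sat: 09:48–19:28 = 9 h 40 min; less 30 min break → 9 h 10 min
Sun: 10:51–15:31 = 4 h 40 min; less 30 min break → 4 h 10 min
Total worked: 39 h 34 min = 39.57 h.
Threshold 37.5 h → overtime 2 h 4 min, regular 37 h 30 min.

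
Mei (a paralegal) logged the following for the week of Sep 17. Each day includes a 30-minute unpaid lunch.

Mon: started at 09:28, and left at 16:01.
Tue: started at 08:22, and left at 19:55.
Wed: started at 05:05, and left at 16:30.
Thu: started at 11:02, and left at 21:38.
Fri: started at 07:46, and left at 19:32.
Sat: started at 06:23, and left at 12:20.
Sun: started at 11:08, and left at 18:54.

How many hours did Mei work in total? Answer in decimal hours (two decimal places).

62.10 hours

Mon: 09:28–16:01 = 6 h 33 min; less 30 min break → 6 h 3 min
Tue: 08:22–19:55 = 11 h 33 min; less 30 min break → 11 h 3 min
Wed: 05:05–16:30 = 11 h 25 min; less 30 min break → 10 h 55 min
Thu: 11:02–21:38 = 10 h 36 min; less 30 min break → 10 h 6 min
Fri: 07:46–19:32 = 11 h 46 min; less 30 min break → 11 h 16 min
Sat: 06:23–12:20 = 5 h 57 min; less 30 min break → 5 h 27 min
Sun: 11:08–18:54 = 7 h 46 min; less 30 min break → 7 h 16 min
Total: 6 h 3 min + 11 h 3 min + 10 h 55 min + 10 h 6 min + 11 h 16 min + 5 h 27 min + 7 h 16 min = 62 h 6 min.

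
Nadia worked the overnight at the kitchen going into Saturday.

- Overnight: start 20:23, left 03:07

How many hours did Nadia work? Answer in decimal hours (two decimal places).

Overnight: 20:23 → midnight = 3 h 37 min; midnight → 03:07 = 3 h 7 min; span 6 h 44 min

6.73 hours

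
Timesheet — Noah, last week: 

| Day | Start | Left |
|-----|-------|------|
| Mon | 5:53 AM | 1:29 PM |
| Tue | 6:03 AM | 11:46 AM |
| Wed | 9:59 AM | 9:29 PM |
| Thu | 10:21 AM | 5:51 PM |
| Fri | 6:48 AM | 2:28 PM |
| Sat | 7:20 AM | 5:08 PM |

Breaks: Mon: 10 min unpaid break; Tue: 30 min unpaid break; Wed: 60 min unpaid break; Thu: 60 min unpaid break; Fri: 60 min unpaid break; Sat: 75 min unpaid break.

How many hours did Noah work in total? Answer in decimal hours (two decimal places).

Mon: 5:53 AM–1:29 PM = 7 h 36 min; less 10 min break → 7 h 26 min
Tue: 6:03 AM–11:46 AM = 5 h 43 min; less 30 min break → 5 h 13 min
Wed: 9:59 AM–9:29 PM = 11 h 30 min; less 60 min break → 10 h 30 min
Thu: 10:21 AM–5:51 PM = 7 h 30 min; less 60 min break → 6 h 30 min
Fri: 6:48 AM–2:28 PM = 7 h 40 min; less 60 min break → 6 h 40 min
Sat: 7:20 AM–5:08 PM = 9 h 48 min; less 75 min break → 8 h 33 min
Total: 7 h 26 min + 5 h 13 min + 10 h 30 min + 6 h 30 min + 6 h 40 min + 8 h 33 min = 44 h 52 min.

44.87 hours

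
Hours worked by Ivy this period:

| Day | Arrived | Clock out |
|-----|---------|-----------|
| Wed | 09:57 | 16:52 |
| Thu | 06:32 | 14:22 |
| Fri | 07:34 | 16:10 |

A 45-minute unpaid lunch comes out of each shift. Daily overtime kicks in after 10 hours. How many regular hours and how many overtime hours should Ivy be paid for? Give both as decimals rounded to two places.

Wed: 09:57–16:52 = 6 h 55 min; less 45 min break → 6 h 10 min
Thu: 06:32–14:22 = 7 h 50 min; less 45 min break → 7 h 5 min
Fri: 07:34–16:10 = 8 h 36 min; less 45 min break → 7 h 51 min
Wed reg 6 h 10 min / OT 0 h 0 min; Thu reg 7 h 5 min / OT 0 h 0 min; Fri reg 7 h 51 min / OT 0 h 0 min.
Totals: regular 21 h 6 min, overtime 0 h 0 min.

Regular 21.10 hours, overtime 0.00 hours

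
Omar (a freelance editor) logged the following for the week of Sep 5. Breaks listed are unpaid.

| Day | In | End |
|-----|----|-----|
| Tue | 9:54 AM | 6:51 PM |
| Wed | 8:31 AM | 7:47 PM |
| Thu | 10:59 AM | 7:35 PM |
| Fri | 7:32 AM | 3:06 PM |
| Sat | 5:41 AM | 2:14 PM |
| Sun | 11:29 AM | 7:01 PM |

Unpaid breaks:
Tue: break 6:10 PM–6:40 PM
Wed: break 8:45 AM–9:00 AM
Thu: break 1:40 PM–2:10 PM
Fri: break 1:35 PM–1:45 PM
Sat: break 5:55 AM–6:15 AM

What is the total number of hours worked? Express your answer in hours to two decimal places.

50.72 hours

Tue: 9:54 AM–6:51 PM = 8 h 57 min; less 30 min break → 8 h 27 min
Wed: 8:31 AM–7:47 PM = 11 h 16 min; less 15 min break → 11 h 1 min
Thu: 10:59 AM–7:35 PM = 8 h 36 min; less 30 min break → 8 h 6 min
Fri: 7:32 AM–3:06 PM = 7 h 34 min; less 10 min break → 7 h 24 min
Sat: 5:41 AM–2:14 PM = 8 h 33 min; less 20 min break → 8 h 13 min
Sun: 11:29 AM–7:01 PM = 7 h 32 min
Total: 8 h 27 min + 11 h 1 min + 8 h 6 min + 7 h 24 min + 8 h 13 min + 7 h 32 min = 50 h 43 min.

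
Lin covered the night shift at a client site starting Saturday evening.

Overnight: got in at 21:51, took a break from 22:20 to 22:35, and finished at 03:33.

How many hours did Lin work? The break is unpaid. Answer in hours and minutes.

Overnight: 21:51 → midnight = 2 h 9 min; midnight → 03:33 = 3 h 33 min; span 5 h 42 min; less 15 min break → 5 h 27 min

5 h 27 min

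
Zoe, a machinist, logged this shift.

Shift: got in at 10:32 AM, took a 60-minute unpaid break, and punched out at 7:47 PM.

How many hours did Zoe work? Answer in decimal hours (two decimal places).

Shift: 10:32 AM–7:47 PM = 9 h 15 min; less 60 min break → 8 h 15 min

8.25 hours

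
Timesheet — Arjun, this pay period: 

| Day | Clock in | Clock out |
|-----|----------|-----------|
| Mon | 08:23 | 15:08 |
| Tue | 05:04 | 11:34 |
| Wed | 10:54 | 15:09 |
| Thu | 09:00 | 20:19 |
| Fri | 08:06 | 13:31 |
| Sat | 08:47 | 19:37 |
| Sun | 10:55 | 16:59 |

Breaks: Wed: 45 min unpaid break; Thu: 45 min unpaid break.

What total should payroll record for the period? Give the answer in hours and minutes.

Mon: 08:23–15:08 = 6 h 45 min
Tue: 05:04–11:34 = 6 h 30 min
Wed: 10:54–15:09 = 4 h 15 min; less 45 min break → 3 h 30 min
Thu: 09:00–20:19 = 11 h 19 min; less 45 min break → 10 h 34 min
Fri: 08:06–13:31 = 5 h 25 min
Sat: 08:47–19:37 = 10 h 50 min
Sun: 10:55–16:59 = 6 h 4 min
Total: 6 h 45 min + 6 h 30 min + 3 h 30 min + 10 h 34 min + 5 h 25 min + 10 h 50 min + 6 h 4 min = 49 h 38 min.

49 h 38 min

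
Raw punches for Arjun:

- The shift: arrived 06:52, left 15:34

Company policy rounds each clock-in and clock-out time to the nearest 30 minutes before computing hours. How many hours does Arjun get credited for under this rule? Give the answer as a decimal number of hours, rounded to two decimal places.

8.50 hours

The shift: in 06:52→07:00, out 15:34→15:30; 8 h 30 min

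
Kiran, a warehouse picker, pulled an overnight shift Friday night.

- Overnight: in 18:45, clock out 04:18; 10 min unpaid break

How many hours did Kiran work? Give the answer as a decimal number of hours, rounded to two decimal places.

9.38 hours

Overnight: 18:45 → midnight = 5 h 15 min; midnight → 04:18 = 4 h 18 min; span 9 h 33 min; less 10 min break → 9 h 23 min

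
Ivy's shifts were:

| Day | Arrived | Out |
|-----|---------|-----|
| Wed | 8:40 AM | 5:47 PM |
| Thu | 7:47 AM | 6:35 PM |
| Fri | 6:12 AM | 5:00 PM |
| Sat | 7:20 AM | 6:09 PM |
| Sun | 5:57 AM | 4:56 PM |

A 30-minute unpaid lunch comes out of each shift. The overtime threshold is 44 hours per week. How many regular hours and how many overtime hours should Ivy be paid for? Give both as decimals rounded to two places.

Regular 44.00 hours, overtime 6.02 hours

Wed: 8:40 AM–5:47 PM = 9 h 7 min; less 30 min break → 8 h 37 min
Thu: 7:47 AM–6:35 PM = 10 h 48 min; less 30 min break → 10 h 18 min
Fri: 6:12 AM–5:00 PM = 10 h 48 min; less 30 min break → 10 h 18 min
Sat: 7:20 AM–6:09 PM = 10 h 49 min; less 30 min break → 10 h 19 min
Sun: 5:57 AM–4:56 PM = 10 h 59 min; less 30 min break → 10 h 29 min
Total worked: 50 h 1 min = 50.02 h.
Threshold 44 h → overtime 6 h 1 min, regular 44 h 0 min.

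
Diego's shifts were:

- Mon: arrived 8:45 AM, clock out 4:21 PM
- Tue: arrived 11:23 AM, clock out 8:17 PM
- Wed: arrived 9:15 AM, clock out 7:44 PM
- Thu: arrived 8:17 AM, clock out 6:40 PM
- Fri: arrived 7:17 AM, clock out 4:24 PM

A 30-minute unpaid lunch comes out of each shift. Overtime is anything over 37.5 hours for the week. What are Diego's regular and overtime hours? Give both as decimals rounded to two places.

Mon: 8:45 AM–4:21 PM = 7 h 36 min; less 30 min break → 7 h 6 min
Tue: 11:23 AM–8:17 PM = 8 h 54 min; less 30 min break → 8 h 24 min
Wed: 9:15 AM–7:44 PM = 10 h 29 min; less 30 min break → 9 h 59 min
Thu: 8:17 AM–6:40 PM = 10 h 23 min; less 30 min break → 9 h 53 min
Fri: 7:17 AM–4:24 PM = 9 h 7 min; less 30 min break → 8 h 37 min
Total worked: 43 h 59 min = 43.98 h.
Threshold 37.5 h → overtime 6 h 29 min, regular 37 h 30 min.

Regular 37.50 hours, overtime 6.48 hours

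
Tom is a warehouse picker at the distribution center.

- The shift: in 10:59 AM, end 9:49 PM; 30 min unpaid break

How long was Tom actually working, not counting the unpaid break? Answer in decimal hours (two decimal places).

10.33 hours

The shift: 10:59 AM–9:49 PM = 10 h 50 min; less 30 min break → 10 h 20 min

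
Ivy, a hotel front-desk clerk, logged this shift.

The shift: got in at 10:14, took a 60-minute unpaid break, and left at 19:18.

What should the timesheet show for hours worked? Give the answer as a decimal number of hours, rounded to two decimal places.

8.07 hours

The shift: 10:14–19:18 = 9 h 4 min; less 60 min break → 8 h 4 min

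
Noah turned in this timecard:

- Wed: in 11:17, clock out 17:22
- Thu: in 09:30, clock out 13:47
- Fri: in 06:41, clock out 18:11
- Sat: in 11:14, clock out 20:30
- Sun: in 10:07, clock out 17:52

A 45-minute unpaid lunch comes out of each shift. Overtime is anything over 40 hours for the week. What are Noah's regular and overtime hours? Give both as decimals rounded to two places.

Regular 35.13 hours, overtime 0.00 hours

Wed: 11:17–17:22 = 6 h 5 min; less 45 min break → 5 h 20 min
Thu: 09:30–13:47 = 4 h 17 min; less 45 min break → 3 h 32 min
Fri: 06:41–18:11 = 11 h 30 min; less 45 min break → 10 h 45 min
Sat: 11:14–20:30 = 9 h 16 min; less 45 min break → 8 h 31 min
Sun: 10:07–17:52 = 7 h 45 min; less 45 min break → 7 h 0 min
Total worked: 35 h 8 min = 35.13 h.
Threshold 40 h → overtime 0 h 0 min, regular 35 h 8 min.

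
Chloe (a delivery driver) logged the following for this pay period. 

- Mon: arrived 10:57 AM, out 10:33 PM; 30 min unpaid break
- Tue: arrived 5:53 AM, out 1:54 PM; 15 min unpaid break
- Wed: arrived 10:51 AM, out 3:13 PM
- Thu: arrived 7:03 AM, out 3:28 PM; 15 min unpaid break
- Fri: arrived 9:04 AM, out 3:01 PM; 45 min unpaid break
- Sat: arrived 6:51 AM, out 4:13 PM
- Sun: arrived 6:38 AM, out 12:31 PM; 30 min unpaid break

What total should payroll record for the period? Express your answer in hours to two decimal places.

Mon: 10:57 AM–10:33 PM = 11 h 36 min; less 30 min break → 11 h 6 min
Tue: 5:53 AM–1:54 PM = 8 h 1 min; less 15 min break → 7 h 46 min
Wed: 10:51 AM–3:13 PM = 4 h 22 min
Thu: 7:03 AM–3:28 PM = 8 h 25 min; less 15 min break → 8 h 10 min
Fri: 9:04 AM–3:01 PM = 5 h 57 min; less 45 min break → 5 h 12 min
Sat: 6:51 AM–4:13 PM = 9 h 22 min
Sun: 6:38 AM–12:31 PM = 5 h 53 min; less 30 min break → 5 h 23 min
Total: 11 h 6 min + 7 h 46 min + 4 h 22 min + 8 h 10 min + 5 h 12 min + 9 h 22 min + 5 h 23 min = 51 h 21 min.

51.35 hours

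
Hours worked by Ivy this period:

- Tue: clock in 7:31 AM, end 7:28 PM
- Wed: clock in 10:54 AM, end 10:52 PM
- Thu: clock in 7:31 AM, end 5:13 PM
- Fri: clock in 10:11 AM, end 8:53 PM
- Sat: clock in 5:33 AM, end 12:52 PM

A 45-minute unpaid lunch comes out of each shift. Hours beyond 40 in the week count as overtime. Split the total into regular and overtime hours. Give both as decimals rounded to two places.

Regular 40.00 hours, overtime 7.88 hours

Tue: 7:31 AM–7:28 PM = 11 h 57 min; less 45 min break → 11 h 12 min
Wed: 10:54 AM–10:52 PM = 11 h 58 min; less 45 min break → 11 h 13 min
Thu: 7:31 AM–5:13 PM = 9 h 42 min; less 45 min break → 8 h 57 min
Fri: 10:11 AM–8:53 PM = 10 h 42 min; less 45 min break → 9 h 57 min
Sat: 5:33 AM–12:52 PM = 7 h 19 min; less 45 min break → 6 h 34 min
Total worked: 47 h 53 min = 47.88 h.
Threshold 40 h → overtime 7 h 53 min, regular 40 h 0 min.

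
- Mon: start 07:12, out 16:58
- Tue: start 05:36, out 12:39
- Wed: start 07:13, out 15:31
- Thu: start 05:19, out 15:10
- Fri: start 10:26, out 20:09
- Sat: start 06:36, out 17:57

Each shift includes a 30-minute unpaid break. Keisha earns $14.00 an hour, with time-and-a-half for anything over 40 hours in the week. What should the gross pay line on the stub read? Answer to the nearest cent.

$833.70

Mon: 07:12–16:58 = 9 h 46 min; less 30 min break → 9 h 16 min
Tue: 05:36–12:39 = 7 h 3 min; less 30 min break → 6 h 33 min
Wed: 07:13–15:31 = 8 h 18 min; less 30 min break → 7 h 48 min
Thu: 05:19–15:10 = 9 h 51 min; less 30 min break → 9 h 21 min
Fri: 10:26–20:09 = 9 h 43 min; less 30 min break → 9 h 13 min
Sat: 06:36–17:57 = 11 h 21 min; less 30 min break → 10 h 51 min
Total worked: 53 h 2 min = 3182 min.
Regular 40 h 0 min = 2400 min at $14.00/h; overtime 13 h 2 min = 782 min at $21.00/h.
Pay = (2400 × $14.00 + 782 × $21.00) ÷ 60 = $833.70.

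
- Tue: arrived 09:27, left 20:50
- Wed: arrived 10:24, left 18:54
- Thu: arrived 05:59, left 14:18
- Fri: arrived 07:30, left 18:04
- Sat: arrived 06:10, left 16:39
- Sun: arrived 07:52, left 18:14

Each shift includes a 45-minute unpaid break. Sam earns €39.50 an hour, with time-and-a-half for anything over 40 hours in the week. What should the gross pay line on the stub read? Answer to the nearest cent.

Tue: 09:27–20:50 = 11 h 23 min; less 45 min break → 10 h 38 min
Wed: 10:24–18:54 = 8 h 30 min; less 45 min break → 7 h 45 min
Thu: 05:59–14:18 = 8 h 19 min; less 45 min break → 7 h 34 min
Fri: 07:30–18:04 = 10 h 34 min; less 45 min break → 9 h 49 min
Sat: 06:10–16:39 = 10 h 29 min; less 45 min break → 9 h 44 min
Sun: 07:52–18:14 = 10 h 22 min; less 45 min break → 9 h 37 min
Total worked: 55 h 7 min = 3307 min.
Regular 40 h 0 min = 2400 min at €39.50/h; overtime 15 h 7 min = 907 min at €59.25/h.
Pay = (2400 × €39.50 + 907 × €59.25) ÷ 60 = €2475.66.

€2475.66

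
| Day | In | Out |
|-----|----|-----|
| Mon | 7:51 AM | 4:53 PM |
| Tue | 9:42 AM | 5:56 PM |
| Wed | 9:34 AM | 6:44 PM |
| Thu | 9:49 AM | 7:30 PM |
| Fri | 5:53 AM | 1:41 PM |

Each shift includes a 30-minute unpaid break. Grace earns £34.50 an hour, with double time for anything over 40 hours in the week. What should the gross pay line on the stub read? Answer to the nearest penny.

£1477.75

Mon: 7:51 AM–4:53 PM = 9 h 2 min; less 30 min break → 8 h 32 min
Tue: 9:42 AM–5:56 PM = 8 h 14 min; less 30 min break → 7 h 44 min
Wed: 9:34 AM–6:44 PM = 9 h 10 min; less 30 min break → 8 h 40 min
Thu: 9:49 AM–7:30 PM = 9 h 41 min; less 30 min break → 9 h 11 min
Fri: 5:53 AM–1:41 PM = 7 h 48 min; less 30 min break → 7 h 18 min
Total worked: 41 h 25 min = 2485 min.
Regular 40 h 0 min = 2400 min at £34.50/h; overtime 1 h 25 min = 85 min at £69.00/h.
Pay = (2400 × £34.50 + 85 × £69.00) ÷ 60 = £1477.75.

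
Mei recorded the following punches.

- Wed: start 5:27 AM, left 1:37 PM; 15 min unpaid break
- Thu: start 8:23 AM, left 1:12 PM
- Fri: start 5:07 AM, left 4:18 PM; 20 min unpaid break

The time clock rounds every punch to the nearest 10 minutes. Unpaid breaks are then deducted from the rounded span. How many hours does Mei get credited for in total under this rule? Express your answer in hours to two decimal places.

23.58 hours

Wed: in 5:27 AM→5:30 AM, out 1:37 PM→1:40 PM; 8 h 10 min − 15 min = 7 h 55 min
Thu: in 8:23 AM→8:20 AM, out 1:12 PM→1:10 PM; 4 h 50 min
Fri: in 5:07 AM→5:10 AM, out 4:18 PM→4:20 PM; 11 h 10 min − 20 min = 10 h 50 min
Total credited: 23 h 35 min.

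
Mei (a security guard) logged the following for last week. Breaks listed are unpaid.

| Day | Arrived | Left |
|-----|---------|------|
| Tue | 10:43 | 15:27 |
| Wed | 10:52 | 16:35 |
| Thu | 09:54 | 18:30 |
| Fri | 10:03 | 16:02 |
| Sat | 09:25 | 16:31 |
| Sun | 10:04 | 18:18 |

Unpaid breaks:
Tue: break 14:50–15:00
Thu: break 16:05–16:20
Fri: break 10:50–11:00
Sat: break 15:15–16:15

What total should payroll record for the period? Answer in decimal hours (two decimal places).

Tue: 10:43–15:27 = 4 h 44 min; less 10 min break → 4 h 34 min
Wed: 10:52–16:35 = 5 h 43 min
Thu: 09:54–18:30 = 8 h 36 min; less 15 min break → 8 h 21 min
Fri: 10:03–16:02 = 5 h 59 min; less 10 min break → 5 h 49 min
Sat: 09:25–16:31 = 7 h 6 min; less 60 min break → 6 h 6 min
Sun: 10:04–18:18 = 8 h 14 min
Total: 4 h 34 min + 5 h 43 min + 8 h 21 min + 5 h 49 min + 6 h 6 min + 8 h 14 min = 38 h 47 min.

38.78 hours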